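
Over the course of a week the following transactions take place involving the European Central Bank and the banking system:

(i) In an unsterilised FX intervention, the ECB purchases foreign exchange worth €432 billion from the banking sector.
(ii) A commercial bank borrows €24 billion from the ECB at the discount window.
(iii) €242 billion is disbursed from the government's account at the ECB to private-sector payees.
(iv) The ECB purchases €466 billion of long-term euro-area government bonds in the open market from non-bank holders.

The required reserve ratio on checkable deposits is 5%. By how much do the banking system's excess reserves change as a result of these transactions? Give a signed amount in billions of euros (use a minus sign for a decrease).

+€1128.6 billion

FX purchase €432 billion: reserves +€432B, deposits 0.
Discount-window loan €24 billion: reserves +€24B, deposits 0.
Government spending €242 billion: reserves +€242B, deposits +€242B.
Asset purchase (from non-banks) €466 billion: reserves +€466B, deposits +€466B.
Totals: Δreserves = +€1164B, Δdeposits = +€708B.
Δrequired reserves = 5% × +€708B = +€35.4B.
Δexcess reserves = Δreserves − Δrequired = +€1164B − (+€35.4B) = +€1128.6 billion.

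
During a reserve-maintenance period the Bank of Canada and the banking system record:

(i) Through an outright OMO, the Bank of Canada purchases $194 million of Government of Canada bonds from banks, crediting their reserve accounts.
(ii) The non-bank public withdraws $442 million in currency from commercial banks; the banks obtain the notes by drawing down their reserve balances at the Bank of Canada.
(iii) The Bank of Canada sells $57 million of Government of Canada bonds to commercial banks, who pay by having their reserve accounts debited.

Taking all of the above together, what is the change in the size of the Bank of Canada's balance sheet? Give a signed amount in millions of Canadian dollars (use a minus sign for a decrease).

OMO purchase (from banks) $194 million: a Bank of Canada asset is acquired → +$194M.
Currency withdrawal $442 million: only the composition of liabilities changes → 0.
OMO sale (to banks) $57 million: a Bank of Canada asset is shed → −$57M.
Net: 194 + 0 − 57 = +$137 million.

+$137 million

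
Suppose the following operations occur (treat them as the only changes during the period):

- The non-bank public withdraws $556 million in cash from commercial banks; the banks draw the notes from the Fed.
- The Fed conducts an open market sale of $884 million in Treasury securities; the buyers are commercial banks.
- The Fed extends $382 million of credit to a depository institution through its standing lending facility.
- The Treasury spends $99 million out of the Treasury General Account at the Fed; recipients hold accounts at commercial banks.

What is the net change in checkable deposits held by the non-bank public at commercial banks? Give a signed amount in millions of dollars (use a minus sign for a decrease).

Currency withdrawal $556 million: non-bank counterparties' bank balances fall → −$556M.
OMO sale (to banks) $884 million: the counterparty is a bank, so public deposits are unchanged → 0.
Discount-window loan $382 million: the counterparty is a bank, so public deposits are unchanged → 0.
Government spending $99 million: non-bank counterparties' bank balances rise → +$99M.
Net: −556 + 0 + 0 + 99 = -$457 million.

-$457 million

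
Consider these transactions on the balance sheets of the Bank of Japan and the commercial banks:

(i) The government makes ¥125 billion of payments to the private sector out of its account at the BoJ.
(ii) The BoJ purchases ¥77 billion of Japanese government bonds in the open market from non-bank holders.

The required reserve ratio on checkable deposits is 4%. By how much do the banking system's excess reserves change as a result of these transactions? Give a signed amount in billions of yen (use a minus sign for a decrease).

Government spending ¥125 billion: reserves +¥125B, deposits +¥125B.
Asset purchase (from non-banks) ¥77 billion: reserves +¥77B, deposits +¥77B.
Totals: Δreserves = +¥202B, Δdeposits = +¥202B.
Δrequired reserves = 4% × +¥202B = +¥8.08B.
Δexcess reserves = Δreserves − Δrequired = +¥202B − (+¥8.08B) = +¥193.92 billion.

+¥193.92 billion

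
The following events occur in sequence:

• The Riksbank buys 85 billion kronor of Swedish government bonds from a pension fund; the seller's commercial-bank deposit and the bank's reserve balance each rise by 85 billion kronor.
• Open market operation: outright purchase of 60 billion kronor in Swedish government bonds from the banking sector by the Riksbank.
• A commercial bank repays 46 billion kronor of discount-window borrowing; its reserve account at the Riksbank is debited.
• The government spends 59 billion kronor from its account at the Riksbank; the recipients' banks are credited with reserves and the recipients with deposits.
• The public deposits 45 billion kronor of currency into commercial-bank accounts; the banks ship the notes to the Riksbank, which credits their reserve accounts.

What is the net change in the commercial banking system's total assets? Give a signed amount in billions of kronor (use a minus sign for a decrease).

+143 billion

Asset purchase (from non-banks) 85 billion kronor: bank balance sheets expand → +85B.
OMO purchase (from banks) 60 billion kronor: just an asset swap on bank balance sheets → 0.
Discount-window repayment 46 billion kronor: bank balance sheets shrink → −46B.
Government spending 59 billion kronor: bank balance sheets expand → +59B.
Currency deposit 45 billion kronor: bank balance sheets expand → +45B.
Net: 85 + 0 − 46 + 59 + 45 = +143 billion.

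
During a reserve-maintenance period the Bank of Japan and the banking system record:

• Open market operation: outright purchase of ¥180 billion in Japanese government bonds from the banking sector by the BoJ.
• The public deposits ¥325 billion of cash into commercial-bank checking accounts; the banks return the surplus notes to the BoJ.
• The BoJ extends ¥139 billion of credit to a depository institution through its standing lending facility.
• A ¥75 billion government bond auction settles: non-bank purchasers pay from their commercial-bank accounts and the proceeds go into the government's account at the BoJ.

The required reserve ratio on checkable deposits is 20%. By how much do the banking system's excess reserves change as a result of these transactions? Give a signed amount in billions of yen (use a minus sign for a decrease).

+¥519 billion

OMO purchase (from banks) ¥180 billion: reserves +¥180B, deposits 0.
Currency deposit ¥325 billion: reserves +¥325B, deposits +¥325B.
Discount-window loan ¥139 billion: reserves +¥139B, deposits 0.
Government account inflow ¥75 billion: reserves −¥75B, deposits −¥75B.
Totals: Δreserves = +¥569B, Δdeposits = +¥250B.
Δrequired reserves = 20% × +¥250B = +¥50B.
Δexcess reserves = Δreserves − Δrequired = +¥569B − (+¥50B) = +¥519 billion.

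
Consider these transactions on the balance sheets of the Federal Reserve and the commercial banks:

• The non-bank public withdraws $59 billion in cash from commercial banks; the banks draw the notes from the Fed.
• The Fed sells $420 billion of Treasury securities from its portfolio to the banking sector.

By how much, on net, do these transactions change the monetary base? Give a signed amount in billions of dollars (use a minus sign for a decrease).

Currency withdrawal $59 billion: just a shift between currency and reserves — both are base money → 0.
OMO sale (to banks) $420 billion: Fed balance sheet contracts → −$420B.
Net: 0 − 420 = -$420 billion.

-$420 billion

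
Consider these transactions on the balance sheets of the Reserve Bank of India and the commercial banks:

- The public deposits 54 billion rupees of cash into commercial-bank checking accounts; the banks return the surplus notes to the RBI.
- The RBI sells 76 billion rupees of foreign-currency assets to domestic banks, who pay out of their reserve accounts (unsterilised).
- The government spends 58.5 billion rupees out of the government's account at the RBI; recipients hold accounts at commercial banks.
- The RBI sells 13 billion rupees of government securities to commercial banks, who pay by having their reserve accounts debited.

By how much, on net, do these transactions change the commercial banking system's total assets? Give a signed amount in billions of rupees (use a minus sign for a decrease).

Currency deposit 54 billion rupees: bank balance sheets expand → +54B.
FX sale 76 billion rupees: just an asset swap on bank balance sheets → 0.
Government spending 58.5 billion rupees: bank balance sheets expand → +58.5B.
OMO sale (to banks) 13 billion rupees: just an asset swap on bank balance sheets → 0.
Net: 54 + 0 + 58.5 + 0 = +112.5 billion.

+112.5 billion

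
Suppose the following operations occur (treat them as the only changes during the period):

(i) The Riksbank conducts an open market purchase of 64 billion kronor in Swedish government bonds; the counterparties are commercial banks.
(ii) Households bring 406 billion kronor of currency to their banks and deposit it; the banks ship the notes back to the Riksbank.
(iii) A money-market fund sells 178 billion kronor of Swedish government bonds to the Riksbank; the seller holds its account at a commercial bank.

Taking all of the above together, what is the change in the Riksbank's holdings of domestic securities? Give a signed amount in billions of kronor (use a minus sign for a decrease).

OMO purchase (from banks) 64 billion kronor: securities added to the Riksbank's portfolio → +64B.
Currency deposit 406 billion kronor: the Riksbank's securities portfolio is untouched → 0.
Asset purchase (from non-banks) 178 billion kronor: securities added to the Riksbank's portfolio → +178B.
Net: 64 + 0 + 178 = +242 billion.

+242 billion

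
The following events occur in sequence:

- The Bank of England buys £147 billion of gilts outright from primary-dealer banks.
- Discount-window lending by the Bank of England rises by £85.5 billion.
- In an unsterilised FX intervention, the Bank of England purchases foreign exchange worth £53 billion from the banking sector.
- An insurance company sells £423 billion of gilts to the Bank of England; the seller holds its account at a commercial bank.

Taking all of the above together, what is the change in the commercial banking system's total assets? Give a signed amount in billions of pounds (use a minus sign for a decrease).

OMO purchase (from banks) £147 billion: just an asset swap on bank balance sheets → 0.
Discount-window loan £85.5 billion: bank balance sheets expand → +£85.5B.
FX purchase £53 billion: just an asset swap on bank balance sheets → 0.
Asset purchase (from non-banks) £423 billion: bank balance sheets expand → +£423B.
Net: 0 + 85.5 + 0 + 423 = +£508.5 billion.

+£508.5 billion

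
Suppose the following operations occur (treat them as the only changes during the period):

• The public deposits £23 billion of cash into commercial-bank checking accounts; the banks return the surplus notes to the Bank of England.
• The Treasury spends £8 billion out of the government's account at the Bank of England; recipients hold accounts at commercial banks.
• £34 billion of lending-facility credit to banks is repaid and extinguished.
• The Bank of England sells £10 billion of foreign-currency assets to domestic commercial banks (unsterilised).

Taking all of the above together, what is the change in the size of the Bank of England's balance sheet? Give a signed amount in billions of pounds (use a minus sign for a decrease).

Bank of England balance sheet:
  Assets:      Loans to banks −£34B, Foreign assets −£10B
  Liabilities: Bank reserves −£13B, Currency in circulation −£23B, Government deposits −£8B
Change in total Bank of England assets = -£44 billion.

-£44 billion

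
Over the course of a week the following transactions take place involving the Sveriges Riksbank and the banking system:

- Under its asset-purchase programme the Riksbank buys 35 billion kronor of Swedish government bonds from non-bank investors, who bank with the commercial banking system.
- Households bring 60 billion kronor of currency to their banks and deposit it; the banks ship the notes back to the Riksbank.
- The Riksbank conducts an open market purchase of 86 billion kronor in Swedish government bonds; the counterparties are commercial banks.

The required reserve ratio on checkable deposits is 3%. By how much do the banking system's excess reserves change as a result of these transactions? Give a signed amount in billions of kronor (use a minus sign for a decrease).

+178.15 billion

Asset purchase (from non-banks) 35 billion kronor: reserves +35B, deposits +35B.
Currency deposit 60 billion kronor: reserves +60B, deposits +60B.
OMO purchase (from banks) 86 billion kronor: reserves +86B, deposits 0.
Totals: Δreserves = +181B, Δdeposits = +95B.
Δrequired reserves = 3% × +95B = +2.85B.
Δexcess reserves = Δreserves − Δrequired = +181B − (+2.85B) = +178.15 billion.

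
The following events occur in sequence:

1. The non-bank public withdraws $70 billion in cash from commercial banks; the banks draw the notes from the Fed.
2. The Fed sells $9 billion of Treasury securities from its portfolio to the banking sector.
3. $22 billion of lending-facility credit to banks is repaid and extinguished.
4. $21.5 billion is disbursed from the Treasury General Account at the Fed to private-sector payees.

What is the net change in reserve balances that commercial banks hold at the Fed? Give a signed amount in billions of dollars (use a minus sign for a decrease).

Fed balance sheet:
  Assets:      Securities −$9B, Loans to banks −$22B
  Liabilities: Bank reserves −$79.5B, Currency in circulation +$70B, Government deposits −$21.5B
So the change in reserve balances that commercial banks hold at the Fed is -$79.5 billion.

-$79.5 billion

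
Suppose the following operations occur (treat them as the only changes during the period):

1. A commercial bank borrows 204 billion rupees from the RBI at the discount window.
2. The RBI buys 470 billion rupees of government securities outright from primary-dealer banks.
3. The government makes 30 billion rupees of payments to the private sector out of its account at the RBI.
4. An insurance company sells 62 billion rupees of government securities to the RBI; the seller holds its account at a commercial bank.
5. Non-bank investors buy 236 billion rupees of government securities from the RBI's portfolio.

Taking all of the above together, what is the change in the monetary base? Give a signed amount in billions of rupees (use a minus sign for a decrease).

Discount-window loan 204 billion rupees: RBI balance sheet expands → +204B.
OMO purchase (from banks) 470 billion rupees: RBI balance sheet expands → +470B.
Government spending 30 billion rupees: a non-base liability converts back to reserves → +30B.
Asset purchase (from non-banks) 62 billion rupees: RBI balance sheet expands → +62B.
Asset sale (to non-banks) 236 billion rupees: RBI balance sheet contracts → −236B.
Net: 204 + 470 + 30 + 62 − 236 = +530 billion.

+530 billion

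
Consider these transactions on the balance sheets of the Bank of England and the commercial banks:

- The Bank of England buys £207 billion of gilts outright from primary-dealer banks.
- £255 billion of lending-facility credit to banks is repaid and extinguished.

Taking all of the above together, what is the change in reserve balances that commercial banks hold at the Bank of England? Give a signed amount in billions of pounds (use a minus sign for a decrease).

OMO purchase (from banks) £207 billion: the Bank of England pays by crediting reserve accounts → +£207B.
Discount-window repayment £255 billion: repayment is debited from reserves → −£255B.
Net: 207 − 255 = -£48 billion.

-£48 billion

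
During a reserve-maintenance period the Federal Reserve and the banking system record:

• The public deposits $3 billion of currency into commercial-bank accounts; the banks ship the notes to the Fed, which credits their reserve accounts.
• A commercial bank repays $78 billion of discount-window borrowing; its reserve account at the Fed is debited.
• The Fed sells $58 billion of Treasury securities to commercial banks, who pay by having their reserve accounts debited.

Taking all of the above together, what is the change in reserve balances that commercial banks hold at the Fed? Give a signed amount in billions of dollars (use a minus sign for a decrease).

Fed balance sheet:
  Assets:      Securities −$58B, Loans to banks −$78B
  Liabilities: Bank reserves −$133B, Currency in circulation −$3B
So the change in reserve balances that commercial banks hold at the Fed is -$133 billion.

-$133 billion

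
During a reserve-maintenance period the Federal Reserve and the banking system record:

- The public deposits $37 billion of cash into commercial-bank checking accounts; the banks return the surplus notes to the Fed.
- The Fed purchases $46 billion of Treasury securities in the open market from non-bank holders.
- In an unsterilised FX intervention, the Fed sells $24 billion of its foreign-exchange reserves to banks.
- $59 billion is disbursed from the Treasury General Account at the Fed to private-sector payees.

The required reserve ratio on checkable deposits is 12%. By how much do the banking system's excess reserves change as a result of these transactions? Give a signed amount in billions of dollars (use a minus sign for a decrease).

+$100.96 billion

Currency deposit $37 billion: reserves +$37B, deposits +$37B.
Asset purchase (from non-banks) $46 billion: reserves +$46B, deposits +$46B.
FX sale $24 billion: reserves −$24B, deposits 0.
Government spending $59 billion: reserves +$59B, deposits +$59B.
Totals: Δreserves = +$118B, Δdeposits = +$142B.
Δrequired reserves = 12% × +$142B = +$17.04B.
Δexcess reserves = Δreserves − Δrequired = +$118B − (+$17.04B) = +$100.96 billion.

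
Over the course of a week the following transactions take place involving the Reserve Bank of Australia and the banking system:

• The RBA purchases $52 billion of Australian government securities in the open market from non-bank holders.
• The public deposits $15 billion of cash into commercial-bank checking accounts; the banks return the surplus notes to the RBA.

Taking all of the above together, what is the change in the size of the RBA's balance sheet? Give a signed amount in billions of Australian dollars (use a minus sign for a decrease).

+$52 billion

RBA balance sheet:
  Assets:      Securities +$52B
  Liabilities: Bank reserves +$67B, Currency in circulation −$15B
Commercial banking system:
  Assets:      Reserves at CB +$67B
  Liabilities: Checkable deposits +$67B
Change in total RBA assets = +$52 billion.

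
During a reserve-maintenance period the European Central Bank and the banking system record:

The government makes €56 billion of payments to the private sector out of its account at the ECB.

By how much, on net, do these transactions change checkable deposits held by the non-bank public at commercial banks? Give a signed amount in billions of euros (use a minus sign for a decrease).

+€56 billion

Government spending €56 billion: non-bank counterparties' bank balances rise → +€56B.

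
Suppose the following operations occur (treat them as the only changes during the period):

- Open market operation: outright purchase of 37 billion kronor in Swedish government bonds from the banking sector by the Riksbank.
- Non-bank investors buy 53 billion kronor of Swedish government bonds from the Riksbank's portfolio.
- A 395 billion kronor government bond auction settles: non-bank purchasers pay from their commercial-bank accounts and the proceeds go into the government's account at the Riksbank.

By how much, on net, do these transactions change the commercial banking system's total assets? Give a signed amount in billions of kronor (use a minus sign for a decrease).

-448 billion

Riksbank balance sheet:
  Assets:      Securities −16B
  Liabilities: Bank reserves −411B, Government deposits +395B
Commercial banking system:
  Assets:      Reserves at CB −411B, Securities −37B
  Liabilities: Checkable deposits −448B
Change in total bank assets = -448 billion.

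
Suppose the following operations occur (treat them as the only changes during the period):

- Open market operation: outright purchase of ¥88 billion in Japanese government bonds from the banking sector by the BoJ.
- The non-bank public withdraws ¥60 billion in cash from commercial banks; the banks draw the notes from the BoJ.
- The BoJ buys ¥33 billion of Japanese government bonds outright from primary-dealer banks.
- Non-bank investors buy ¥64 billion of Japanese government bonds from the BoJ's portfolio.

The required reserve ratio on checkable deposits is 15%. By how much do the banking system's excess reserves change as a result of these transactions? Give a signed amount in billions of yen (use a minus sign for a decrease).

OMO purchase (from banks) ¥88 billion: reserves +¥88B, deposits 0.
Currency withdrawal ¥60 billion: reserves −¥60B, deposits −¥60B.
OMO purchase (from banks) ¥33 billion: reserves +¥33B, deposits 0.
Asset sale (to non-banks) ¥64 billion: reserves −¥64B, deposits −¥64B.
Totals: Δreserves = −¥3B, Δdeposits = −¥124B.
Δrequired reserves = 15% × −¥124B = −¥18.6B.
Δexcess reserves = Δreserves − Δrequired = −¥3B − (−¥18.6B) = +¥15.6 billion.

+¥15.6 billion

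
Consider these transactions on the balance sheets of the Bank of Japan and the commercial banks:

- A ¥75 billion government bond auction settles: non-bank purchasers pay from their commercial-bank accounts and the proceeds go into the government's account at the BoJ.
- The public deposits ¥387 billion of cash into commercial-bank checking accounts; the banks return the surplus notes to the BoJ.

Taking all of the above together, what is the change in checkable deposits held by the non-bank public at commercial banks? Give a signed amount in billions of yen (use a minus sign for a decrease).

+¥312 billion

Government account inflow ¥75 billion: non-bank counterparties' bank balances fall → −¥75B.
Currency deposit ¥387 billion: non-bank counterparties' bank balances rise → +¥387B.
Net: −75 + 387 = +¥312 billion.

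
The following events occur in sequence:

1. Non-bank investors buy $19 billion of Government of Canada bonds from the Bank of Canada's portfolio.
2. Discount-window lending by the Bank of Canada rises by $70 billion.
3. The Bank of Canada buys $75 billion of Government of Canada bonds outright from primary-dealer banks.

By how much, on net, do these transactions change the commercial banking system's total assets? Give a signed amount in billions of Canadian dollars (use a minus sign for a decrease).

Asset sale (to non-banks) $19 billion: bank balance sheets shrink → −$19B.
Discount-window loan $70 billion: bank balance sheets expand → +$70B.
OMO purchase (from banks) $75 billion: just an asset swap on bank balance sheets → 0.
Net: −19 + 70 + 0 = +$51 billion.

+$51 billion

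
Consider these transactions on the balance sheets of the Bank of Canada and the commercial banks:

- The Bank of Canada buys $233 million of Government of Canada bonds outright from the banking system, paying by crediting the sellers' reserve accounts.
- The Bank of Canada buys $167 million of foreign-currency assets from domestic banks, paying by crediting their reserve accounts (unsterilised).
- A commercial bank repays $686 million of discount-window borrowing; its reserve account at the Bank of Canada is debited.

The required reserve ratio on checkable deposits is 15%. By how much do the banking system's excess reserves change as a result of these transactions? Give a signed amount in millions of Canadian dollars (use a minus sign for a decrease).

-$286 million

OMO purchase (from banks) $233 million: reserves +$233M, deposits 0.
FX purchase $167 million: reserves +$167M, deposits 0.
Discount-window repayment $686 million: reserves −$686M, deposits 0.
Totals: Δreserves = −$286M, Δdeposits = 0.
Δrequired reserves = 15% × 0 = 0.
Δexcess reserves = Δreserves − Δrequired = −$286M − (0) = -$286 million.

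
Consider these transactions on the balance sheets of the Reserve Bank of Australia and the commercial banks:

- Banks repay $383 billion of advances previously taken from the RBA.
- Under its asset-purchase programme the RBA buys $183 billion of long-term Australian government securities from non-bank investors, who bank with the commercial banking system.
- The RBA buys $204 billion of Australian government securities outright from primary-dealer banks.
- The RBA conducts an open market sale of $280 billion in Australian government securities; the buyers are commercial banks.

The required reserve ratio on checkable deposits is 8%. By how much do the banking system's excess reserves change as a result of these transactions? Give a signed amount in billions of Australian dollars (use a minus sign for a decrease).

-$290.64 billion

Discount-window repayment $383 billion: reserves −$383B, deposits 0.
Asset purchase (from non-banks) $183 billion: reserves +$183B, deposits +$183B.
OMO purchase (from banks) $204 billion: reserves +$204B, deposits 0.
OMO sale (to banks) $280 billion: reserves −$280B, deposits 0.
Totals: Δreserves = −$276B, Δdeposits = +$183B.
Δrequired reserves = 8% × +$183B = +$14.64B.
Δexcess reserves = Δreserves − Δrequired = −$276B − (+$14.64B) = -$290.64 billion.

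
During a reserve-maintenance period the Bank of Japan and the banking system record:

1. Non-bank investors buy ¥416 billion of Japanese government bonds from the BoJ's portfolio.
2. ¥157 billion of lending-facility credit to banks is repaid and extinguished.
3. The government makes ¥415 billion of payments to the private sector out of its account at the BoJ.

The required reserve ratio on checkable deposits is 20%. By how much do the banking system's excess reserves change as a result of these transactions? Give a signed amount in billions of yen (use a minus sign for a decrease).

-¥157.8 billion

Asset sale (to non-banks) ¥416 billion: reserves −¥416B, deposits −¥416B.
Discount-window repayment ¥157 billion: reserves −¥157B, deposits 0.
Government spending ¥415 billion: reserves +¥415B, deposits +¥415B.
Totals: Δreserves = −¥158B, Δdeposits = −¥1B.
Δrequired reserves = 20% × −¥1B = −¥0.2B.
Δexcess reserves = Δreserves − Δrequired = −¥158B − (−¥0.2B) = -¥157.8 billion.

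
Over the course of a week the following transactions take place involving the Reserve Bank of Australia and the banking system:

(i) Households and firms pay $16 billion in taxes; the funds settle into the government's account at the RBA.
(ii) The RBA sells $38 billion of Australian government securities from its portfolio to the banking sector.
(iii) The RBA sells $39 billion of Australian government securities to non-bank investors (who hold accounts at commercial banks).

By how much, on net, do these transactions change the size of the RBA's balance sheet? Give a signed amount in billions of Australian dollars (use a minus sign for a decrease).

RBA balance sheet:
  Assets:      Securities −$77B
  Liabilities: Bank reserves −$93B, Government deposits +$16B
Commercial banking system:
  Assets:      Reserves at CB −$93B, Securities +$38B
  Liabilities: Checkable deposits −$55B
Change in total RBA assets = -$77 billion.

-$77 billion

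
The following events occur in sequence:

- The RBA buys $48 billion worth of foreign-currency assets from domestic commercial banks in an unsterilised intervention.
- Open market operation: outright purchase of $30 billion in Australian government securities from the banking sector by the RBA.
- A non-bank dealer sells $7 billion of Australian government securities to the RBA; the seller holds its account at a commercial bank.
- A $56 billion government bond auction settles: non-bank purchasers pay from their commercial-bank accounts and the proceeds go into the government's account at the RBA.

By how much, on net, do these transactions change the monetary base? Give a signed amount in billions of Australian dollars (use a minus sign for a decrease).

RBA balance sheet:
  Assets:      Securities +$37B, Foreign assets +$48B
  Liabilities: Bank reserves +$29B, Government deposits +$56B
Commercial banking system:
  Assets:      Reserves at CB +$29B, Securities −$30B, Foreign assets −$48B
  Liabilities: Checkable deposits −$49B
Monetary base = currency + reserves: 0 + (+$29B) = +$29 billion.

+$29 billion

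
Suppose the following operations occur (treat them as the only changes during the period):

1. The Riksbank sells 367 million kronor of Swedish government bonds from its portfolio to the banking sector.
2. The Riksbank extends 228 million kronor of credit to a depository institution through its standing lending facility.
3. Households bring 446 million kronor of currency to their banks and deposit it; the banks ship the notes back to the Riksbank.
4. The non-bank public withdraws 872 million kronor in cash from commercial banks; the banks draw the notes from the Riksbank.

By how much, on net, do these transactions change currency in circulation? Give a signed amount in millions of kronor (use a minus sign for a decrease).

+426 million

Riksbank balance sheet:
  Assets:      Securities −367M, Loans to banks +228M
  Liabilities: Bank reserves −565M, Currency in circulation +426M
Commercial banking system:
  Assets:      Reserves at CB −565M, Securities +367M
  Liabilities: Checkable deposits −426M, Borrowings from CB +228M
So the change in currency in circulation is +426 million.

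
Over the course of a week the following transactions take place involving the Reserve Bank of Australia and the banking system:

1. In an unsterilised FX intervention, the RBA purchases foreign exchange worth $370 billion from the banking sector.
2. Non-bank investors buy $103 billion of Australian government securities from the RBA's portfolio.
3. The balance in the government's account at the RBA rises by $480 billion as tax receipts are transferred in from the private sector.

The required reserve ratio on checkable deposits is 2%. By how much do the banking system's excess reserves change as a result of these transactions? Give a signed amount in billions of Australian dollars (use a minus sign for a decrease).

FX purchase $370 billion: reserves +$370B, deposits 0.
Asset sale (to non-banks) $103 billion: reserves −$103B, deposits −$103B.
Government account inflow $480 billion: reserves −$480B, deposits −$480B.
Totals: Δreserves = −$213B, Δdeposits = −$583B.
Δrequired reserves = 2% × −$583B = −$11.66B.
Δexcess reserves = Δreserves − Δrequired = −$213B − (−$11.66B) = -$201.34 billion.

-$201.34 billion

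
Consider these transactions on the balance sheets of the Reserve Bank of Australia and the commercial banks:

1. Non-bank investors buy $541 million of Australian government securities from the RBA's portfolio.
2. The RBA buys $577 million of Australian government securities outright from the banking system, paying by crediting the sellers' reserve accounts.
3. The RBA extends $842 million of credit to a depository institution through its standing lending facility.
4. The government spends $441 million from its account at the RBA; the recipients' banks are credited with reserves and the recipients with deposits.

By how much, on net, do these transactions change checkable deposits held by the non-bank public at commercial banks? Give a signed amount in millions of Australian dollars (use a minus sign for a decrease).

-$100 million

RBA balance sheet:
  Assets:      Securities +$36M, Loans to banks +$842M
  Liabilities: Bank reserves +$1319M, Government deposits −$441M
Commercial banking system:
  Assets:      Reserves at CB +$1319M, Securities −$577M
  Liabilities: Checkable deposits −$100M, Borrowings from CB +$842M
So the change in checkable deposits held by the non-bank public at commercial banks is -$100 million.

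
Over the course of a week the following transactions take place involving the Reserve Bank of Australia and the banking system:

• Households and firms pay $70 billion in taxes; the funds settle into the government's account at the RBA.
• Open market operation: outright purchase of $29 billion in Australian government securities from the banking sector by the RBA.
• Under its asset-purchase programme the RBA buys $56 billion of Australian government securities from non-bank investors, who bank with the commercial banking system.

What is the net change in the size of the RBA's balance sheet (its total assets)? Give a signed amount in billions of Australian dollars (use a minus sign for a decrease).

RBA balance sheet:
  Assets:      Securities +$85B
  Liabilities: Bank reserves +$15B, Government deposits +$70B
Commercial banking system:
  Assets:      Reserves at CB +$15B, Securities −$29B
  Liabilities: Checkable deposits −$14B
Change in total RBA assets = +$85 billion.

+$85 billion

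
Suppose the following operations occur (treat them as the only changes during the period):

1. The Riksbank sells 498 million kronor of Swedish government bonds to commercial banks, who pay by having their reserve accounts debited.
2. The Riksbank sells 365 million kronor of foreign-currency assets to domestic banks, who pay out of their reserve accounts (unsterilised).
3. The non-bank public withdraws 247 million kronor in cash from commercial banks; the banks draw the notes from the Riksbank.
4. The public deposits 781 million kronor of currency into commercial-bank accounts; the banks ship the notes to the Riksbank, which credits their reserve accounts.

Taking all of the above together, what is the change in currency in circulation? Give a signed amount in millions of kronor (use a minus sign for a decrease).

-534 million

OMO sale (to banks) 498 million kronor: no currency enters or leaves circulation → 0.
FX sale 365 million kronor: no currency enters or leaves circulation → 0.
Currency withdrawal 247 million kronor: notes leave the central bank → +247M.
Currency deposit 781 million kronor: notes return to the central bank → −781M.
Net: 0 + 0 + 247 − 781 = -534 million.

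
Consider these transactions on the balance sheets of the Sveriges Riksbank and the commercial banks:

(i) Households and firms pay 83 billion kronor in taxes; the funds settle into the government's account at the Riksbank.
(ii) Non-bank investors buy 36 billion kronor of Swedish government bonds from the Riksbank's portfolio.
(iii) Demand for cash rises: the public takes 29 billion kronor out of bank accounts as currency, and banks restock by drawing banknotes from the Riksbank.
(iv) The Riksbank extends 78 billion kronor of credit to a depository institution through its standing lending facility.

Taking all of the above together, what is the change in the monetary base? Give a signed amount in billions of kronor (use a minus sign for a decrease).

-41 billion

Riksbank balance sheet:
  Assets:      Securities −36B, Loans to banks +78B
  Liabilities: Bank reserves −70B, Currency in circulation +29B, Government deposits +83B
Monetary base = currency + reserves: +29B + (−70B) = -41 billion.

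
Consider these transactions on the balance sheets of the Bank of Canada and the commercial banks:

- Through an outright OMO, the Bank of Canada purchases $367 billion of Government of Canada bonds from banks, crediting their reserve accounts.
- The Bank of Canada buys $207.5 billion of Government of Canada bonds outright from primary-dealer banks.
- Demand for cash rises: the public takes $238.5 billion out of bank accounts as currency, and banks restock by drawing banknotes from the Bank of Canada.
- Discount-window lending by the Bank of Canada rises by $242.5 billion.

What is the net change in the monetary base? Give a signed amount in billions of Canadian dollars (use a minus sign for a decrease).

Bank of Canada balance sheet:
  Assets:      Securities +$574.5B, Loans to banks +$242.5B
  Liabilities: Bank reserves +$578.5B, Currency in circulation +$238.5B
Commercial banking system:
  Assets:      Reserves at CB +$578.5B, Securities −$574.5B
  Liabilities: Checkable deposits −$238.5B, Borrowings from CB +$242.5B
Monetary base = currency + reserves: +$238.5B + (+$578.5B) = +$817 billion.

+$817 billion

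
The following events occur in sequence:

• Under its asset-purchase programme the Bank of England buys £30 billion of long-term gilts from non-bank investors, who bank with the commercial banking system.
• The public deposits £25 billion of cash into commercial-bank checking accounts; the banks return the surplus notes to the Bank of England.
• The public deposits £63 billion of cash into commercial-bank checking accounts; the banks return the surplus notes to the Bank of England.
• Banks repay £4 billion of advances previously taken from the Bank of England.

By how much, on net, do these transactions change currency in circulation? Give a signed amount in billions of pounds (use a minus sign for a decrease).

-£88 billion

Bank of England balance sheet:
  Assets:      Securities +£30B, Loans to banks −£4B
  Liabilities: Bank reserves +£114B, Currency in circulation −£88B
Commercial banking system:
  Assets:      Reserves at CB +£114B
  Liabilities: Checkable deposits +£118B, Borrowings from CB −£4B
So the change in currency in circulation is -£88 billion.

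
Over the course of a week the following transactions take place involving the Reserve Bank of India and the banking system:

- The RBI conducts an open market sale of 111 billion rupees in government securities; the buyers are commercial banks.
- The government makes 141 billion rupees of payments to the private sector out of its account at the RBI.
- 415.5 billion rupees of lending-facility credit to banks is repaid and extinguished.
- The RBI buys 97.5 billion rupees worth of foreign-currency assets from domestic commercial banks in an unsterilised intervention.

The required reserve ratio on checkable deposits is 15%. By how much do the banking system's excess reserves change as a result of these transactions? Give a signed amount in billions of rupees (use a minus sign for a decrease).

OMO sale (to banks) 111 billion rupees: reserves −111B, deposits 0.
Government spending 141 billion rupees: reserves +141B, deposits +141B.
Discount-window repayment 415.5 billion rupees: reserves −415.5B, deposits 0.
FX purchase 97.5 billion rupees: reserves +97.5B, deposits 0.
Totals: Δreserves = −288B, Δdeposits = +141B.
Δrequired reserves = 15% × +141B = +21.15B.
Δexcess reserves = Δreserves − Δrequired = −288B − (+21.15B) = -309.15 billion.

-309.15 billion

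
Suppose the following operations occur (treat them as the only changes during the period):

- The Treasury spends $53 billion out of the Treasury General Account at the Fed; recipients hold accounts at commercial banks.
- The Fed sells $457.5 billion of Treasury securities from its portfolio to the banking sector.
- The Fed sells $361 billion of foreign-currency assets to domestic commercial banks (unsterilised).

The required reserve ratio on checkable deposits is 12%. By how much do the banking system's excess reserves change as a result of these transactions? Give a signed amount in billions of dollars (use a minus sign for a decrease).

-$771.86 billion

Government spending $53 billion: reserves +$53B, deposits +$53B.
OMO sale (to banks) $457.5 billion: reserves −$457.5B, deposits 0.
FX sale $361 billion: reserves −$361B, deposits 0.
Totals: Δreserves = −$765.5B, Δdeposits = +$53B.
Δrequired reserves = 12% × +$53B = +$6.36B.
Δexcess reserves = Δreserves − Δrequired = −$765.5B − (+$6.36B) = -$771.86 billion.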